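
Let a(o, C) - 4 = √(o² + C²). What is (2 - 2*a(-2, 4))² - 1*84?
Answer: 32 + 48*√5 ≈ 139.33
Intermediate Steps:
a(o, C) = 4 + √(C² + o²) (a(o, C) = 4 + √(o² + C²) = 4 + √(C² + o²))
(2 - 2*a(-2, 4))² - 1*84 = (2 - 2*(4 + √(4² + (-2)²)))² - 1*84 = (2 - 2*(4 + √(16 + 4)))² - 84 = (2 - 2*(4 + √20))² - 84 = (2 - 2*(4 + 2*√5))² - 84 = (2 + (-8 - 4*√5))² - 84 = (-6 - 4*√5)² - 84 = -84 + (-6 - 4*√5)²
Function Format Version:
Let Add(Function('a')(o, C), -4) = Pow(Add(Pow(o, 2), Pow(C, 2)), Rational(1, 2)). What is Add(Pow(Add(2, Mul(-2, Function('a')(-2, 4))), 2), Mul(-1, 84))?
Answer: Add(32, Mul(48, Pow(5, Rational(1, 2)))) ≈ 139.33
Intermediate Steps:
Function('a')(o, C) = Add(4, Pow(Add(Pow(C, 2), Pow(o, 2)), Rational(1, 2))) (Function('a')(o, C) = Add(4, Pow(Add(Pow(o, 2), Pow(C, 2)), Rational(1, 2))) = Add(4, Pow(Add(Pow(C, 2), Pow(o, 2)), Rational(1, 2))))
Add(Pow(Add(2, Mul(-2, Function('a')(-2, 4))), 2), Mul(-1, 84)) = Add(Pow(Add(2, Mul(-2, Add(4, Pow(Add(Pow(4, 2), Pow(-2, 2)), Rational(1, 2))))), 2), Mul(-1, 84)) = Add(Pow(Add(2, Mul(-2, Add(4, Pow(Add(16, 4), Rational(1, 2))))), 2), -84) = Add(Pow(Add(2, Mul(-2, Add(4, Pow(20, Rational(1, 2))))), 2), -84) = Add(Pow(Add(2, Mul(-2, Add(4, Mul(2, Pow(5, Rational(1, 2)))))), 2), -84) = Add(Pow(Add(2, Add(-8, Mul(-4, Pow(5, Rational(1, 2))))), 2), -84) = Add(Pow(Add(-6, Mul(-4, Pow(5, Rational(1, 2)))), 2), -84) = Add(-84, Pow(Add(-6, Mul(-4, Pow(5, Rational(1, 2)))), 2))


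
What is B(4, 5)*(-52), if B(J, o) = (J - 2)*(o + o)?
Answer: -1040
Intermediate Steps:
B(J, o) = 2*o*(-2 + J) (B(J, o) = (-2 + J)*(2*o) = 2*o*(-2 + J))
B(4, 5)*(-52) = (2*5*(-2 + 4))*(-52) = (2*5*2)*(-52) = 20*(-52) = -1040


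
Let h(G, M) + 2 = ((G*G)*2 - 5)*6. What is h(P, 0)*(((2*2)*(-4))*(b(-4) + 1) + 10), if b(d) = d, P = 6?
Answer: 23200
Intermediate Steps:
h(G, M) = -32 + 12*G² (h(G, M) = -2 + ((G*G)*2 - 5)*6 = -2 + (G²*2 - 5)*6 = -2 + (2*G² - 5)*6 = -2 + (-5 + 2*G²)*6 = -2 + (-30 + 12*G²) = -32 + 12*G²)
h(P, 0)*(((2*2)*(-4))*(b(-4) + 1) + 10) = (-32 + 12*6²)*(((2*2)*(-4))*(-4 + 1) + 10) = (-32 + 12*36)*((4*(-4))*(-3) + 10) = (-32 + 432)*(-16*(-3) + 10) = 400*(48 + 10) = 400*58 = 23200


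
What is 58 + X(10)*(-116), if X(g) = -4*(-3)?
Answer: -1334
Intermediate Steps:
X(g) = 12
58 + X(10)*(-116) = 58 + 12*(-116) = 58 - 1392 = -1334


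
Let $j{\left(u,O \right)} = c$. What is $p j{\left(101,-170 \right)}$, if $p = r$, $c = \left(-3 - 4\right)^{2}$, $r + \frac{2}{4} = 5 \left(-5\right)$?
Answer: $- \frac{2499}{2} \approx -1249.5$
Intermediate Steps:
$r = - \frac{51}{2}$ ($r = - \frac{1}{2} + 5 \left(-5\right) = - \frac{1}{2} - 25 = - \frac{51}{2} \approx -25.5$)
$c = 49$ ($c = \left(-7\right)^{2} = 49$)
$p = - \frac{51}{2} \approx -25.5$
$j{\left(u,O \right)} = 49$
$p j{\left(101,-170 \right)} = \left(- \frac{51}{2}\right) 49 = - \frac{2499}{2}$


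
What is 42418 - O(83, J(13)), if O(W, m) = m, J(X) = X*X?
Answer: 42249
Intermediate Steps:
J(X) = X**2
42418 - O(83, J(13)) = 42418 - 1*13**2 = 42418 - 1*169 = 42418 - 169 = 42249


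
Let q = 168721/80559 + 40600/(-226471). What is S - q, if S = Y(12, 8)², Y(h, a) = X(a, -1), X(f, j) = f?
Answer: 161813432615/2606325327 ≈ 62.085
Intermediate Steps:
Y(h, a) = a
S = 64 (S = 8² = 64)
q = 4991388313/2606325327 (q = 168721*(1/80559) + 40600*(-1/226471) = 168721/80559 - 5800/32353 = 4991388313/2606325327 ≈ 1.9151)
S - q = 64 - 1*4991388313/2606325327 = 64 - 4991388313/2606325327 = 161813432615/2606325327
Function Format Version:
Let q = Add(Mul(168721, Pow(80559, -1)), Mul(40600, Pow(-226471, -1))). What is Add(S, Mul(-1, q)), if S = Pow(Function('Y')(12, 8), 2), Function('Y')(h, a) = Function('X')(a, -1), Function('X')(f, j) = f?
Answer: Rational(161813432615, 2606325327) ≈ 62.085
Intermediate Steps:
Function('Y')(h, a) = a
S = 64 (S = Pow(8, 2) = 64)
q = Rational(4991388313, 2606325327) (q = Add(Mul(168721, Rational(1, 80559)), Mul(40600, Rational(-1, 226471))) = Add(Rational(168721, 80559), Rational(-5800, 32353)) = Rational(4991388313, 2606325327) ≈ 1.9151)
Add(S, Mul(-1, q)) = Add(64, Mul(-1, Rational(4991388313, 2606325327))) = Add(64, Rational(-4991388313, 2606325327)) = Rational(161813432615, 2606325327)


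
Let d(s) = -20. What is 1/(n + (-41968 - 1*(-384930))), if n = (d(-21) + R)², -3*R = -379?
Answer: 9/3188419 ≈ 2.8227e-6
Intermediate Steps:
R = 379/3 (R = -⅓*(-379) = 379/3 ≈ 126.33)
n = 101761/9 (n = (-20 + 379/3)² = (319/3)² = 101761/9 ≈ 11307.)
1/(n + (-41968 - 1*(-384930))) = 1/(101761/9 + (-41968 - 1*(-384930))) = 1/(101761/9 + (-41968 + 384930)) = 1/(101761/9 + 342962) = 1/(3188419/9) = 9/3188419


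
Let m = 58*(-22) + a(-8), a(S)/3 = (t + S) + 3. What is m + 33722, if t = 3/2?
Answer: 64871/2 ≈ 32436.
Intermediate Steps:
t = 3/2 (t = 3*(1/2) = 3/2 ≈ 1.5000)
a(S) = 27/2 + 3*S (a(S) = 3*((3/2 + S) + 3) = 3*(9/2 + S) = 27/2 + 3*S)
m = -2573/2 (m = 58*(-22) + (27/2 + 3*(-8)) = -1276 + (27/2 - 24) = -1276 - 21/2 = -2573/2 ≈ -1286.5)
m + 33722 = -2573/2 + 33722 = 64871/2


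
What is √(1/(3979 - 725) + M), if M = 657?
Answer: √6956658266/3254 ≈ 25.632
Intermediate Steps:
√(1/(3979 - 725) + M) = √(1/(3979 - 725) + 657) = √(1/3254 + 657) = √(2137879/3254) = √6956658266/3254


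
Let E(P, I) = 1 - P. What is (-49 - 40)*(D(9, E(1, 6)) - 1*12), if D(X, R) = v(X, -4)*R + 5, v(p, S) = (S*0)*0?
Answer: 623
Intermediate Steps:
v(p, S) = 0 (v(p, S) = 0*0 = 0)
D(X, R) = 5 (D(X, R) = 0*R + 5 = 0 + 5 = 5)
(-49 - 40)*(D(9, E(1, 6)) - 1*12) = (-49 - 40)*(5 - 1*12) = -89*(5 - 12) = -89*(-7) = 623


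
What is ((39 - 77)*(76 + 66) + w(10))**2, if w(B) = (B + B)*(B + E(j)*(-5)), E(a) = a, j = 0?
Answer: 26998416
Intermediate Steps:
w(B) = 2*B**2 (w(B) = (B + B)*(B + 0*(-5)) = (2*B)*(B + 0) = (2*B)*B = 2*B**2)
((39 - 77)*(76 + 66) + w(10))**2 = ((39 - 77)*(76 + 66) + 2*10**2)**2 = (-38*142 + 2*100)**2 = (-5396 + 200)**2 = (-5196)**2 = 26998416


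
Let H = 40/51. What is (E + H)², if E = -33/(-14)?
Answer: 5031049/509796 ≈ 9.8687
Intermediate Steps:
H = 40/51 (H = 40*(1/51) = 40/51 ≈ 0.78431)
E = 33/14 (E = -33*(-1/14) = 33/14 ≈ 2.3571)
(E + H)² = (33/14 + 40/51)² = (2243/714)² = 5031049/509796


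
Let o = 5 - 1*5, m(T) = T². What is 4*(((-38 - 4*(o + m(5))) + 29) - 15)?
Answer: -496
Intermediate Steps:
o = 0 (o = 5 - 5 = 0)
4*(((-38 - 4*(o + m(5))) + 29) - 15) = 4*(((-38 - 4*(0 + 5²)) + 29) - 15) = 4*(((-38 - 4*(0 + 25)) + 29) - 15) = 4*(((-38 - 4*25) + 29) - 15) = 4*(((-38 - 100) + 29) - 15) = 4*((-138 + 29) - 15) = 4*(-109 - 15) = 4*(-124) = -496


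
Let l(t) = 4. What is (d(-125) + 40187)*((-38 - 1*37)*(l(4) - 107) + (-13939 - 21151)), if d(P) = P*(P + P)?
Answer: -1954873505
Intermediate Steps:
d(P) = 2*P² (d(P) = P*(2*P) = 2*P²)
(d(-125) + 40187)*((-38 - 1*37)*(l(4) - 107) + (-13939 - 21151)) = (2*(-125)² + 40187)*((-38 - 1*37)*(4 - 107) + (-13939 - 21151)) = (2*15625 + 40187)*((-38 - 37)*(-103) - 35090) = (31250 + 40187)*(-75*(-103) - 35090) = 71437*(7725 - 35090) = 71437*(-27365) = -1954873505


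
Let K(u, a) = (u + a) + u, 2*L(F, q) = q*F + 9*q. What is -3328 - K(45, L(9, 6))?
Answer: -3472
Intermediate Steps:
L(F, q) = 9*q/2 + F*q/2 (L(F, q) = (q*F + 9*q)/2 = (F*q + 9*q)/2 = (9*q + F*q)/2 = 9*q/2 + F*q/2)
K(u, a) = a + 2*u (K(u, a) = (a + u) + u = a + 2*u)
-3328 - K(45, L(9, 6)) = -3328 - ((½)*6*(9 + 9) + 2*45) = -3328 - ((½)*6*18 + 90) = -3328 - (54 + 90) = -3328 - 1*144 = -3328 - 144 = -3472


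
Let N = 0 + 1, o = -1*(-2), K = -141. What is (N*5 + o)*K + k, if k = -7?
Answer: -994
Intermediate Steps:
o = 2
N = 1
(N*5 + o)*K + k = (1*5 + 2)*(-141) - 7 = (5 + 2)*(-141) - 7 = 7*(-141) - 7 = -987 - 7 = -994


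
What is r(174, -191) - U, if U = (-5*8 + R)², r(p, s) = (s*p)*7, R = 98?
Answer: -236002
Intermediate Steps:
r(p, s) = 7*p*s (r(p, s) = (p*s)*7 = 7*p*s)
U = 3364 (U = (-5*8 + 98)² = (-40 + 98)² = 58² = 3364)
r(174, -191) - U = 7*174*(-191) - 1*3364 = -232638 - 3364 = -236002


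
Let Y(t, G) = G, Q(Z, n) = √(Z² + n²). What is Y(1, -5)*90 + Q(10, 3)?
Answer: -450 + √109 ≈ -439.56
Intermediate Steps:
Y(1, -5)*90 + Q(10, 3) = -5*90 + √(10² + 3²) = -450 + √(100 + 9) = -450 + √109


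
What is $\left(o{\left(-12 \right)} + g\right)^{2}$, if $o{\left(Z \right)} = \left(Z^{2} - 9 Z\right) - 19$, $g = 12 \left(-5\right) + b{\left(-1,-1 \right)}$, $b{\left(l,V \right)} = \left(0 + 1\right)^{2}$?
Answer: $30276$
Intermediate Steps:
$b{\left(l,V \right)} = 1$ ($b{\left(l,V \right)} = 1^{2} = 1$)
$g = -59$ ($g = 12 \left(-5\right) + 1 = -60 + 1 = -59$)
$o{\left(Z \right)} = -19 + Z^{2} - 9 Z$
$\left(o{\left(-12 \right)} + g\right)^{2} = \left(\left(-19 + \left(-12\right)^{2} - -108\right) - 59\right)^{2} = \left(\left(-19 + 144 + 108\right) - 59\right)^{2} = \left(233 - 59\right)^{2} = 174^{2} = 30276$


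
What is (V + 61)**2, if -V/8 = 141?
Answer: 1138489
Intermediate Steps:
V = -1128 (V = -8*141 = -1128)
(V + 61)**2 = (-1128 + 61)**2 = (-1067)**2 = 1138489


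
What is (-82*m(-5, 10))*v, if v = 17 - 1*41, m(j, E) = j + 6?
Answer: 1968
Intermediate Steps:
m(j, E) = 6 + j
v = -24 (v = 17 - 41 = -24)
(-82*m(-5, 10))*v = -82*(6 - 5)*(-24) = -82*1*(-24) = -82*(-24) = 1968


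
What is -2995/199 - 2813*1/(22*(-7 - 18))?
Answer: -1087463/109450 ≈ -9.9357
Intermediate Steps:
-2995/199 - 2813*1/(22*(-7 - 18)) = -2995*1/199 - 2813/(22*(-25)) = -2995/199 - 2813/(-550) = -2995/199 - 2813*(-1/550) = -2995/199 + 2813/550 = -1087463/109450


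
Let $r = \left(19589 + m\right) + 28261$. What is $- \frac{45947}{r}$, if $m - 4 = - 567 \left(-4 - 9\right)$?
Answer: $- \frac{45947}{55225} \approx -0.832$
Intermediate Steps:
$m = 7375$ ($m = 4 - 567 \left(-4 - 9\right) = 4 - -7371 = 4 + 7371 = 7375$)
$r = 55225$ ($r = \left(19589 + 7375\right) + 28261 = 26964 + 28261 = 55225$)
$- \frac{45947}{r} = - \frac{45947}{55225}$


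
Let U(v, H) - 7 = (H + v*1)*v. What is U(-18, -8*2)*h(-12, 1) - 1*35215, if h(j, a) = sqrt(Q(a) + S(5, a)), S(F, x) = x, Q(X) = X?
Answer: -35215 + 619*sqrt(2) ≈ -34340.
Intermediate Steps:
U(v, H) = 7 + v*(H + v) (U(v, H) = 7 + (H + v*1)*v = 7 + (H + v)*v = 7 + v*(H + v))
h(j, a) = sqrt(2)*sqrt(a) (h(j, a) = sqrt(a + a) = sqrt(2*a) = sqrt(2)*sqrt(a))
U(-18, -8*2)*h(-12, 1) - 1*35215 = (7 + (-18)**2 - 8*2*(-18))*(sqrt(2)*sqrt(1)) - 1*35215 = (7 + 324 - 16*(-18))*(sqrt(2)*1) - 35215 = (7 + 324 + 288)*sqrt(2) - 35215 = 619*sqrt(2) - 35215 = -35215 + 619*sqrt(2)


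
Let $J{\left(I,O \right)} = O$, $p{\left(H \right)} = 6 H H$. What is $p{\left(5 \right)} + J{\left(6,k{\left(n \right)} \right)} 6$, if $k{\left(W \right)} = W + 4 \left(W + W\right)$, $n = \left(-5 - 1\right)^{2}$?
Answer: $2094$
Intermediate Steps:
$p{\left(H \right)} = 6 H^{2}$
$n = 36$ ($n = \left(-6\right)^{2} = 36$)
$k{\left(W \right)} = 9 W$ ($k{\left(W \right)} = W + 4 \cdot 2 W = W + 8 W = 9 W$)
$p{\left(5 \right)} + J{\left(6,k{\left(n \right)} \right)} 6 = 6 \cdot 5^{2} + 9 \cdot 36 \cdot 6 = 6 \cdot 25 + 324 \cdot 6 = 150 + 1944 = 2094$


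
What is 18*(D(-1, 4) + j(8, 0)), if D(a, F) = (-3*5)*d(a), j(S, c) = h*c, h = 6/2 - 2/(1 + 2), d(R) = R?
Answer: 270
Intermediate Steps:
h = 7/3 (h = 6*(1/2) - 2/3 = 3 - 2*1/3 = 3 - 2/3 = 7/3 ≈ 2.3333)
j(S, c) = 7*c/3
D(a, F) = -15*a (D(a, F) = (-3*5)*a = -15*a)
18*(D(-1, 4) + j(8, 0)) = 18*(-15*(-1) + (7/3)*0) = 18*(15 + 0) = 18*15 = 270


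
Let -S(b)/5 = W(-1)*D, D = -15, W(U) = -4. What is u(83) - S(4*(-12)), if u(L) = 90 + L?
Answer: 473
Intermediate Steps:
S(b) = -300 (S(b) = -(-20)*(-15) = -5*60 = -300)
u(83) - S(4*(-12)) = (90 + 83) - 1*(-300) = 173 + 300 = 473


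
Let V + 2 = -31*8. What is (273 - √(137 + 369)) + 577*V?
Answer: -143977 - √506 ≈ -1.4400e+5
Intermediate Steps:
V = -250 (V = -2 - 31*8 = -2 - 248 = -250)
(273 - √(137 + 369)) + 577*V = (273 - √(137 + 369)) + 577*(-250) = (273 - √506) - 144250 = -143977 - √506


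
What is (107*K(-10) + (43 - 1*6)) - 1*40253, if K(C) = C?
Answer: -41286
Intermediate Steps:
(107*K(-10) + (43 - 1*6)) - 1*40253 = (107*(-10) + (43 - 1*6)) - 1*40253 = (-1070 + (43 - 6)) - 40253 = (-1070 + 37) - 40253 = -1033 - 40253 = -41286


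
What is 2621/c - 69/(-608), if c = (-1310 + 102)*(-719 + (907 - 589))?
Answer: 4377215/36815008 ≈ 0.11890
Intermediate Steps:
c = 484408 (c = -1208*(-719 + 318) = -1208*(-401) = 484408)
2621/c - 69/(-608) = 2621/484408 - 69/(-608) = 2621*(1/484408) - 69*(-1/608) = 2621/484408 + 69/608 = 4377215/36815008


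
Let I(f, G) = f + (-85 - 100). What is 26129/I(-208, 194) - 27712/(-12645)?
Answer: -106503463/1656495 ≈ -64.294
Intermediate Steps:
I(f, G) = -185 + f (I(f, G) = f - 185 = -185 + f)
26129/I(-208, 194) - 27712/(-12645) = 26129/(-185 - 208) - 27712/(-12645) = 26129/(-393) - 27712*(-1/12645) = 26129*(-1/393) + 27712/12645 = -26129/393 + 27712/12645 = -106503463/1656495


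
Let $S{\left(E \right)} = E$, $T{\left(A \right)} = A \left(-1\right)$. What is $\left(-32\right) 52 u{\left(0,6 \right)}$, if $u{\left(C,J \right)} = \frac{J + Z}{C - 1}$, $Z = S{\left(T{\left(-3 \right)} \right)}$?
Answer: $14976$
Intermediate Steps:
$T{\left(A \right)} = - A$
$Z = 3$ ($Z = \left(-1\right) \left(-3\right) = 3$)
$u{\left(C,J \right)} = \frac{3 + J}{-1 + C}$ ($u{\left(C,J \right)} = \frac{J + 3}{C - 1} = \frac{3 + J}{-1 + C}$)
$\left(-32\right) 52 u{\left(0,6 \right)} = \left(-32\right) 52 \frac{3 + 6}{-1 + 0} = - 1664 \frac{1}{-1} \cdot 9 = - 1664 \left(\left(-1\right) 9\right) = \left(-1664\right) \left(-9\right) = 14976$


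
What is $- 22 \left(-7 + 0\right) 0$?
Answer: $0$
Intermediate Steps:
$- 22 \left(-7 + 0\right) 0 = - 22 \left(\left(-7\right) 0\right) = \left(-22\right) 0 = 0$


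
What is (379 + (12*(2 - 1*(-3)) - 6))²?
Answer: 187489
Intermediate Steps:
(379 + (12*(2 - 1*(-3)) - 6))² = (379 + (12*(2 + 3) - 6))² = (379 + (12*5 - 6))² = (379 + (60 - 6))² = (379 + 54)² = 433² = 187489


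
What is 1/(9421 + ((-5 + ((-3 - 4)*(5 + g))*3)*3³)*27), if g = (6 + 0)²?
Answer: -1/621893 ≈ -1.6080e-6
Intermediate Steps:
g = 36 (g = 6² = 36)
1/(9421 + ((-5 + ((-3 - 4)*(5 + g))*3)*3³)*27) = 1/(9421 + ((-5 + ((-3 - 4)*(5 + 36))*3)*3³)*27) = 1/(9421 + ((-5 - 7*41*3)*27)*27) = 1/(9421 + ((-5 - 287*3)*27)*27) = 1/(9421 + ((-5 - 861)*27)*27) = 1/(9421 - 866*27*27) = 1/(9421 - 23382*27) = 1/(9421 - 631314) = 1/(-621893) = -1/621893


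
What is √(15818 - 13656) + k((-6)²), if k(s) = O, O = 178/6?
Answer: 89/3 + √2162 ≈ 76.164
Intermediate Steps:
O = 89/3 (O = 178*(⅙) = 89/3 ≈ 29.667)
k(s) = 89/3
√(15818 - 13656) + k((-6)²) = √(15818 - 13656) + 89/3 = √2162 + 89/3 = 89/3 + √2162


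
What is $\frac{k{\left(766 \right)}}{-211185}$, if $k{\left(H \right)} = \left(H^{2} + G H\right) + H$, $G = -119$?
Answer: $- \frac{55152}{23465} \approx -2.3504$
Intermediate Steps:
$k{\left(H \right)} = H^{2} - 118 H$ ($k{\left(H \right)} = \left(H^{2} - 119 H\right) + H = H^{2} - 118 H$)
$\frac{k{\left(766 \right)}}{-211185} = \frac{766 \left(-118 + 766\right)}{-211185} = 766 \cdot 648 \left(- \frac{1}{211185}\right) = 496368 \left(- \frac{1}{211185}\right) = - \frac{55152}{23465}$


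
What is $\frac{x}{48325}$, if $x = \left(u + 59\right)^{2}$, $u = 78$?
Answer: $\frac{18769}{48325} \approx 0.38839$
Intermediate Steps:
$x = 18769$ ($x = \left(78 + 59\right)^{2} = 137^{2} = 18769$)
$\frac{x}{48325} = \frac{18769}{48325}$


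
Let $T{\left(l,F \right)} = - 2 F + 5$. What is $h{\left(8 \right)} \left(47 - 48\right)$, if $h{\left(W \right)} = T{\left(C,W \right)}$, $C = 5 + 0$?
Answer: $11$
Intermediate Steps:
$C = 5$
$T{\left(l,F \right)} = 5 - 2 F$
$h{\left(W \right)} = 5 - 2 W$
$h{\left(8 \right)} \left(47 - 48\right) = \left(5 - 16\right) \left(47 - 48\right) = \left(5 - 16\right) \left(-1\right) = \left(-11\right) \left(-1\right) = 11$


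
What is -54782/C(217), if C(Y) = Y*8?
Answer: -3913/124 ≈ -31.556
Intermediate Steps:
C(Y) = 8*Y
-54782/C(217) = -54782/(8*217) = -54782/1736 = -54782*1/1736 = -3913/124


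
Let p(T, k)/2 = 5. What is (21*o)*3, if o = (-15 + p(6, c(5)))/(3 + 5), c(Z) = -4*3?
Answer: -315/8 ≈ -39.375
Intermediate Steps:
c(Z) = -12
p(T, k) = 10 (p(T, k) = 2*5 = 10)
o = -5/8 (o = (-15 + 10)/(3 + 5) = -5/8 ≈ -0.62500)
(21*o)*3 = (21*(-5/8))*3 = -105/8*3 = -315/8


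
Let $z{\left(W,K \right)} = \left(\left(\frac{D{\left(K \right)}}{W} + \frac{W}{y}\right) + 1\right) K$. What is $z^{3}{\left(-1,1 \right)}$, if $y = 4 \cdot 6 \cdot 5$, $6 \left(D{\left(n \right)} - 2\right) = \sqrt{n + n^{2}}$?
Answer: $- \frac{2061961}{1728000} - \frac{44723 \sqrt{2}}{86400} \approx -1.9253$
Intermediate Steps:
$D{\left(n \right)} = 2 + \frac{\sqrt{n + n^{2}}}{6}$
$y = 120$ ($y = 24 \cdot 5 = 120$)
$z{\left(W,K \right)} = K \left(1 + \frac{W}{120} + \frac{2 + \frac{\sqrt{K \left(1 + K\right)}}{6}}{W}\right)$ ($z{\left(W,K \right)} = \left(\left(\frac{2 + \frac{\sqrt{K \left(1 + K\right)}}{6}}{W} + \frac{W}{120}\right) + 1\right) K = \left(\left(\frac{W}{120} + \frac{2 + \frac{\sqrt{K \left(1 + K\right)}}{6}}{W}\right) + 1\right) K = \left(1 + \frac{W}{120} + \frac{2 + \frac{\sqrt{K \left(1 + K\right)}}{6}}{W}\right) K = K \left(1 + \frac{W}{120} + \frac{2 + \frac{\sqrt{K \left(1 + K\right)}}{6}}{W}\right)$)
$z^{3}{\left(-1,1 \right)} = \left(\frac{1}{120} \cdot 1 \frac{1}{-1} \left(240 + 20 \sqrt{1 \left(1 + 1\right)} - \left(120 - 1\right)\right)\right)^{3} = \left(\frac{1}{120} \cdot 1 \left(-1\right) \left(240 + 20 \sqrt{1 \cdot 2} - 119\right)\right)^{3} = \left(\frac{1}{120} \cdot 1 \left(-1\right) \left(240 + 20 \sqrt{2} - 119\right)\right)^{3} = \left(\frac{1}{120} \cdot 1 \left(-1\right) \left(121 + 20 \sqrt{2}\right)\right)^{3} = \left(- \frac{121}{120} - \frac{\sqrt{2}}{6}\right)^{3}$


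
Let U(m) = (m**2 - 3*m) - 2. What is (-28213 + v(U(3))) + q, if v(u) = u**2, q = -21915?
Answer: -50124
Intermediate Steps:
U(m) = -2 + m**2 - 3*m
(-28213 + v(U(3))) + q = (-28213 + (-2 + 3**2 - 3*3)**2) - 21915 = (-28213 + (-2 + 9 - 9)**2) - 21915 = (-28213 + (-2)**2) - 21915 = (-28213 + 4) - 21915 = -28209 - 21915 = -50124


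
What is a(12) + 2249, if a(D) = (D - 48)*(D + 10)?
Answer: 1457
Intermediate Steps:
a(D) = (-48 + D)*(10 + D)
a(12) + 2249 = (-480 + 12² - 38*12) + 2249 = (-480 + 144 - 456) + 2249 = -792 + 2249 = 1457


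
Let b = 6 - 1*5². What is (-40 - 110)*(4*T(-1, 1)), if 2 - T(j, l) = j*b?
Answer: 10200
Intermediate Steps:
b = -19 (b = 6 - 1*25 = 6 - 25 = -19)
T(j, l) = 2 + 19*j (T(j, l) = 2 - j*(-19) = 2 - (-19)*j = 2 + 19*j)
(-40 - 110)*(4*T(-1, 1)) = (-40 - 110)*(4*(2 + 19*(-1))) = -600*(2 - 19) = -600*(-17) = -150*(-68) = 10200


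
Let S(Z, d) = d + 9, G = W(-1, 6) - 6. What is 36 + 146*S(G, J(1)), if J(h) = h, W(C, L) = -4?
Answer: 1496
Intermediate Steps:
G = -10 (G = -4 - 6 = -10)
S(Z, d) = 9 + d
36 + 146*S(G, J(1)) = 36 + 146*(9 + 1) = 36 + 146*10 = 36 + 1460 = 1496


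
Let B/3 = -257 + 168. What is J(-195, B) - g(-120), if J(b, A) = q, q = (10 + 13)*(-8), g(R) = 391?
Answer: -575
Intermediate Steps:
B = -267 (B = 3*(-257 + 168) = 3*(-89) = -267)
q = -184 (q = 23*(-8) = -184)
J(b, A) = -184
J(-195, B) - g(-120) = -184 - 1*391 = -184 - 391 = -575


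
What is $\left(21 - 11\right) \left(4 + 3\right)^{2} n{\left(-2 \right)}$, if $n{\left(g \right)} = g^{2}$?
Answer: $1960$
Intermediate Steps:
$\left(21 - 11\right) \left(4 + 3\right)^{2} n{\left(-2 \right)} = \left(21 - 11\right) \left(4 + 3\right)^{2} \left(-2\right)^{2} = \left(21 - 11\right) 7^{2} \cdot 4 = 10 \cdot 49 \cdot 4 = 490 \cdot 4 = 1960$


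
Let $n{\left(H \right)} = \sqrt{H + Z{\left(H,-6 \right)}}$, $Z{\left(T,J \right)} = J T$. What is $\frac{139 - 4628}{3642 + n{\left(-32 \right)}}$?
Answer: $- \frac{8174469}{6632002} + \frac{4489 \sqrt{10}}{3316001} \approx -1.2283$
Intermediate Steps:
$n{\left(H \right)} = \sqrt{5} \sqrt{- H}$ ($n{\left(H \right)} = \sqrt{H - 6 H} = \sqrt{- 5 H} = \sqrt{5} \sqrt{- H}$)
$\frac{139 - 4628}{3642 + n{\left(-32 \right)}} = \frac{139 - 4628}{3642 + \sqrt{5} \sqrt{\left(-1\right) \left(-32\right)}} = - \frac{4489}{3642 + \sqrt{5} \sqrt{32}} = - \frac{4489}{3642 + \sqrt{5} \cdot 4 \sqrt{2}} = - \frac{4489}{3642 + 4 \sqrt{10}}$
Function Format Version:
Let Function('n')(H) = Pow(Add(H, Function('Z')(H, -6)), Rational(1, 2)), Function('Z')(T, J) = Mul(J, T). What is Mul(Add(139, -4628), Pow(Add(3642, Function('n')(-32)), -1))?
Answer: Add(Rational(-8174469, 6632002), Mul(Rational(4489, 3316001), Pow(10, Rational(1, 2)))) ≈ -1.2283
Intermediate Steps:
Function('n')(H) = Mul(Pow(5, Rational(1, 2)), Pow(Mul(-1, H), Rational(1, 2))) (Function('n')(H) = Pow(Add(H, Mul(-6, H)), Rational(1, 2)) = Pow(Mul(-5, H), Rational(1, 2)) = Mul(Pow(5, Rational(1, 2)), Pow(Mul(-1, H), Rational(1, 2))))
Mul(Add(139, -4628), Pow(Add(3642, Function('n')(-32)), -1)) = Mul(Add(139, -4628), Pow(Add(3642, Mul(Pow(5, Rational(1, 2)), Pow(Mul(-1, -32), Rational(1, 2)))), -1)) = Mul(-4489, Pow(Add(3642, Mul(Pow(5, Rational(1, 2)), Pow(32, Rational(1, 2)))), -1)) = Mul(-4489, Pow(Add(3642, Mul(Pow(5, Rational(1, 2)), Mul(4, Pow(2, Rational(1, 2))))), -1)) = Mul(-4489, Pow(Add(3642, Mul(4, Pow(10, Rational(1, 2)))), -1))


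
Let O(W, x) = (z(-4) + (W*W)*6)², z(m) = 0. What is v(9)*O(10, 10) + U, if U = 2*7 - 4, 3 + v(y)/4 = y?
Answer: 8640010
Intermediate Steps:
v(y) = -12 + 4*y
U = 10 (U = 14 - 4 = 10)
O(W, x) = 36*W⁴ (O(W, x) = (0 + (W*W)*6)² = (0 + W²*6)² = (0 + 6*W²)² = (6*W²)² = 36*W⁴)
v(9)*O(10, 10) + U = (-12 + 4*9)*(36*10⁴) + 10 = (-12 + 36)*(36*10000) + 10 = 24*360000 + 10 = 8640000 + 10 = 8640010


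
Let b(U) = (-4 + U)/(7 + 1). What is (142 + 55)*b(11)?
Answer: 1379/8 ≈ 172.38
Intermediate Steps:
b(U) = -½ + U/8 (b(U) = (-4 + U)/8 = (-4 + U)*(⅛) = -½ + U/8)
(142 + 55)*b(11) = (142 + 55)*(-½ + (⅛)*11) = 197*(-½ + 11/8) = 197*(7/8) = 1379/8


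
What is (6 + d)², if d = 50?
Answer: 3136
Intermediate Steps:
(6 + d)² = (6 + 50)² = 56² = 3136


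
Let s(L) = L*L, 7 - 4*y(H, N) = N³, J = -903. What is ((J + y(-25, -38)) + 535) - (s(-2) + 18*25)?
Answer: 51591/4 ≈ 12898.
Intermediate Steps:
y(H, N) = 7/4 - N³/4
s(L) = L²
((J + y(-25, -38)) + 535) - (s(-2) + 18*25) = ((-903 + (7/4 - ¼*(-38)³)) + 535) - ((-2)² + 18*25) = ((-903 + (7/4 - ¼*(-54872))) + 535) - (4 + 450) = ((-903 + (7/4 + 13718)) + 535) - 1*454 = ((-903 + 54879/4) + 535) - 454 = (51267/4 + 535) - 454 = 53407/4 - 454 = 51591/4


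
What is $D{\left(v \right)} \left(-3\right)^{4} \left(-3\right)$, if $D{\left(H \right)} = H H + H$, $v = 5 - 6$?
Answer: $0$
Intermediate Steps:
$v = -1$ ($v = 5 - 6 = -1$)
$D{\left(H \right)} = H + H^{2}$ ($D{\left(H \right)} = H^{2} + H = H + H^{2}$)
$D{\left(v \right)} \left(-3\right)^{4} \left(-3\right) = - (1 - 1) \left(-3\right)^{4} \left(-3\right) = \left(-1\right) 0 \cdot 81 \left(-3\right) = 0 \cdot 81 \left(-3\right) = 0 \left(-3\right) = 0$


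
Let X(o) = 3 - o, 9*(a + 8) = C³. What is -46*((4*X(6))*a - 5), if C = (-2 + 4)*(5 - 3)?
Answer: -782/3 ≈ -260.67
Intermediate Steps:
C = 4 (C = 2*2 = 4)
a = -8/9 (a = -8 + (⅑)*4³ = -8 + (⅑)*64 = -8 + 64/9 = -8/9 ≈ -0.88889)
-46*((4*X(6))*a - 5) = -46*((4*(3 - 1*6))*(-8/9) - 5) = -46*((4*(3 - 6))*(-8/9) - 5) = -46*((4*(-3))*(-8/9) - 5) = -46*(-12*(-8/9) - 5) = -46*(32/3 - 5) = -46*17/3 = -782/3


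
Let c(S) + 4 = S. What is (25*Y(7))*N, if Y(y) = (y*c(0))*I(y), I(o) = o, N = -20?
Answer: 98000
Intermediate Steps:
c(S) = -4 + S
Y(y) = -4*y² (Y(y) = (y*(-4 + 0))*y = (y*(-4))*y = (-4*y)*y = -4*y²)
(25*Y(7))*N = (25*(-4*7²))*(-20) = (25*(-4*49))*(-20) = (25*(-196))*(-20) = -4900*(-20) = 98000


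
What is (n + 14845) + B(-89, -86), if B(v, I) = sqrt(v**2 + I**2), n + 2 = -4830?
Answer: 10013 + 17*sqrt(53) ≈ 10137.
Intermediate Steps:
n = -4832 (n = -2 - 4830 = -4832)
B(v, I) = sqrt(I**2 + v**2)
(n + 14845) + B(-89, -86) = (-4832 + 14845) + sqrt((-86)**2 + (-89)**2) = 10013 + sqrt(7396 + 7921) = 10013 + sqrt(15317) = 10013 + 17*sqrt(53)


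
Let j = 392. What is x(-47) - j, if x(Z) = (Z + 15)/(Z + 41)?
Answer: -1160/3 ≈ -386.67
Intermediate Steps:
x(Z) = (15 + Z)/(41 + Z)
x(-47) - j = (15 - 47)/(41 - 47) - 1*392 = -32/(-6) - 392 = -⅙*(-32) - 392 = 16/3 - 392 = -1160/3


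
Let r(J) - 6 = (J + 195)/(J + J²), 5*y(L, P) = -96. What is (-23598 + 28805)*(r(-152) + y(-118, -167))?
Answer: -7886610719/114760 ≈ -68723.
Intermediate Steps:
y(L, P) = -96/5 (y(L, P) = (⅕)*(-96) = -96/5)
r(J) = 6 + (195 + J)/(J + J²) (r(J) = 6 + (J + 195)/(J + J²) = 6 + (195 + J)/(J + J²))
(-23598 + 28805)*(r(-152) + y(-118, -167)) = (-23598 + 28805)*((195 + 6*(-152)² + 7*(-152))/((-152)*(1 - 152)) - 96/5) = 5207*(-1/152*(195 + 6*23104 - 1064)/(-151) - 96/5) = 5207*(-1/152*(-1/151)*(195 + 138624 - 1064) - 96/5) = 5207*(-1/152*(-1/151)*137755 - 96/5) = 5207*(137755/22952 - 96/5) = 5207*(-1514617/114760) = -7886610719/114760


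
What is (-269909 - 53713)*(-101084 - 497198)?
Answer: 193617217404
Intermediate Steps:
(-269909 - 53713)*(-101084 - 497198) = -323622*(-598282) = 193617217404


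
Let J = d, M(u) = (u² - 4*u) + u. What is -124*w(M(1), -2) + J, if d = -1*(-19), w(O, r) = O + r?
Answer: 515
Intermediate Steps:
M(u) = u² - 3*u
d = 19
J = 19
-124*w(M(1), -2) + J = -124*(1*(-3 + 1) - 2) + 19 = -124*(1*(-2) - 2) + 19 = -124*(-2 - 2) + 19 = -124*(-4) + 19 = 496 + 19 = 515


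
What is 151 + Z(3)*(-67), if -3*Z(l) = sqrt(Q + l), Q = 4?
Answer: 151 + 67*sqrt(7)/3 ≈ 210.09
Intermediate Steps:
Z(l) = -sqrt(4 + l)/3
151 + Z(3)*(-67) = 151 - sqrt(4 + 3)/3*(-67) = 151 - sqrt(7)/3*(-67) = 151 + 67*sqrt(7)/3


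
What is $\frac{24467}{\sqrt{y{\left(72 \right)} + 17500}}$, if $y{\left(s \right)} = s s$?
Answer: $\frac{24467 \sqrt{5671}}{11342} \approx 162.45$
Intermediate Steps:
$y{\left(s \right)} = s^{2}$
$\frac{24467}{\sqrt{y{\left(72 \right)} + 17500}} = \frac{24467}{\sqrt{72^{2} + 17500}} = \frac{24467}{\sqrt{5184 + 17500}} = \frac{24467}{\sqrt{22684}} = \frac{24467}{2 \sqrt{5671}} = 24467 \frac{\sqrt{5671}}{11342} = \frac{24467 \sqrt{5671}}{11342}$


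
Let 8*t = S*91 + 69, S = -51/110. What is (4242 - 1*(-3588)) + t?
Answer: 6893349/880 ≈ 7833.4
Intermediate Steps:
S = -51/110 (S = -51*1/110 = -51/110 ≈ -0.46364)
t = 2949/880 (t = (-51/110*91 + 69)/8 = (-4641/110 + 69)/8 = (1/8)*(2949/110) = 2949/880 ≈ 3.3511)
(4242 - 1*(-3588)) + t = (4242 - 1*(-3588)) + 2949/880 = (4242 + 3588) + 2949/880 = 7830 + 2949/880 = 6893349/880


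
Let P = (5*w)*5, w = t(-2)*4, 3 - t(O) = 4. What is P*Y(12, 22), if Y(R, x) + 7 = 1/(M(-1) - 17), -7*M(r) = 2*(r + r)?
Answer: 16240/23 ≈ 706.09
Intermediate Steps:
t(O) = -1 (t(O) = 3 - 1*4 = 3 - 4 = -1)
M(r) = -4*r/7 (M(r) = -2*(r + r)/7 = -2*2*r/7 = -4*r/7)
Y(R, x) = -812/115 (Y(R, x) = -7 + 1/(-4/7*(-1) - 17) = -7 + 1/(4/7 - 17) = -7 + 1/(-115/7) = -7 - 7/115 = -812/115)
w = -4 (w = -1*4 = -4)
P = -100 (P = (5*(-4))*5 = -20*5 = -100)
P*Y(12, 22) = -100*(-812/115) = 16240/23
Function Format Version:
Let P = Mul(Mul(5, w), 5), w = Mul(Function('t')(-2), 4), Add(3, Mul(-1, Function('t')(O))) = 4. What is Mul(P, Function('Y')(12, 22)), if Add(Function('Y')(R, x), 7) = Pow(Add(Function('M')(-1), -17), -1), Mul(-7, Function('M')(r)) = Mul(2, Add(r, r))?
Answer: Rational(16240, 23) ≈ 706.09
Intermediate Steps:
Function('t')(O) = -1 (Function('t')(O) = Add(3, Mul(-1, 4)) = Add(3, -4) = -1)
Function('M')(r) = Mul(Rational(-4, 7), r) (Function('M')(r) = Mul(Rational(-1, 7), Mul(2, Add(r, r))) = Mul(Rational(-1, 7), Mul(2, Mul(2, r))) = Mul(Rational(-1, 7), Mul(4, r)) = Mul(Rational(-4, 7), r))
Function('Y')(R, x) = Rational(-812, 115) (Function('Y')(R, x) = Add(-7, Pow(Add(Mul(Rational(-4, 7), -1), -17), -1)) = Add(-7, Pow(Add(Rational(4, 7), -17), -1)) = Add(-7, Pow(Rational(-115, 7), -1)) = Add(-7, Rational(-7, 115)) = Rational(-812, 115))
w = -4 (w = Mul(-1, 4) = -4)
P = -100 (P = Mul(Mul(5, -4), 5) = Mul(-20, 5) = -100)
Mul(P, Function('Y')(12, 22)) = Mul(-100, Rational(-812, 115)) = Rational(16240, 23)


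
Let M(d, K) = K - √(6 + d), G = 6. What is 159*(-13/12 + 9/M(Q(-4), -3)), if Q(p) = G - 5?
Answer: -9275/4 + 1431*√7/2 ≈ -425.71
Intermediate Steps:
Q(p) = 1 (Q(p) = 6 - 5 = 1)
159*(-13/12 + 9/M(Q(-4), -3)) = 159*(-13/12 + 9/(-3 - √(6 + 1))) = 159*(-13*1/12 + 9/(-3 - √7)) = 159*(-13/12 + 9/(-3 - √7)) = -689/4 + 1431/(-3 - √7)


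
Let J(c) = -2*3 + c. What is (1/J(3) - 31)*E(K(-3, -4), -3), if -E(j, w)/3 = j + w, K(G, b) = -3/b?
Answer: -423/2 ≈ -211.50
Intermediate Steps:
E(j, w) = -3*j - 3*w (E(j, w) = -3*(j + w) = -3*j - 3*w)
J(c) = -6 + c
(1/J(3) - 31)*E(K(-3, -4), -3) = (1/(-6 + 3) - 31)*(-(-9)/(-4) - 3*(-3)) = (1/(-3) - 31)*(-(-9)*(-1)/4 + 9) = (-1/3 - 31)*(-3*3/4 + 9) = -94*(-9/4 + 9)/3 = -94/3*27/4 = -423/2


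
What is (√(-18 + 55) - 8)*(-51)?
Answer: 408 - 51*√37 ≈ 97.779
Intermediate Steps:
(√(-18 + 55) - 8)*(-51) = (√37 - 8)*(-51) = (-8 + √37)*(-51) = 408 - 51*√37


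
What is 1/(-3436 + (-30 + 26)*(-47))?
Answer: -1/3248 ≈ -0.00030788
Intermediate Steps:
1/(-3436 + (-30 + 26)*(-47)) = 1/(-3436 - 4*(-47)) = 1/(-3436 + 188) = 1/(-3248) = -1/3248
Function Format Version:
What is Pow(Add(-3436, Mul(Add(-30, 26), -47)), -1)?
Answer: Rational(-1, 3248) ≈ -0.00030788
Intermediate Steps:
Pow(Add(-3436, Mul(Add(-30, 26), -47)), -1) = Pow(Add(-3436, Mul(-4, -47)), -1) = Pow(Add(-3436, 188), -1) = Pow(-3248, -1) = Rational(-1, 3248)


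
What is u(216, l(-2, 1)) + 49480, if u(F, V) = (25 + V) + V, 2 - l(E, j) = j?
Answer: 49507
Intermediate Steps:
l(E, j) = 2 - j
u(F, V) = 25 + 2*V
u(216, l(-2, 1)) + 49480 = (25 + 2*(2 - 1*1)) + 49480 = (25 + 2*(2 - 1)) + 49480 = (25 + 2*1) + 49480 = (25 + 2) + 49480 = 27 + 49480 = 49507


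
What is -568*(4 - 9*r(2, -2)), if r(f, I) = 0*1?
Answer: -2272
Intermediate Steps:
r(f, I) = 0
-568*(4 - 9*r(2, -2)) = -568*(4 - 9*0) = -568*(4 + 0) = -568*4 = -2272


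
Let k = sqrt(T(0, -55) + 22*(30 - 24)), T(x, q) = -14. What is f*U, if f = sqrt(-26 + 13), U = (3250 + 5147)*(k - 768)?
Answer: 8397*I*sqrt(13)*(-768 + sqrt(118)) ≈ -2.2923e+7*I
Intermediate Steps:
k = sqrt(118) (k = sqrt(-14 + 22*(30 - 24)) = sqrt(-14 + 22*6) = sqrt(-14 + 132) = sqrt(118) ≈ 10.863)
U = -6448896 + 8397*sqrt(118) (U = (3250 + 5147)*(sqrt(118) - 768) = 8397*(-768 + sqrt(118)) = -6448896 + 8397*sqrt(118) ≈ -6.3577e+6)
f = I*sqrt(13) (f = sqrt(-13) = I*sqrt(13) ≈ 3.6056*I)
f*U = (I*sqrt(13))*(-6448896 + 8397*sqrt(118)) = I*sqrt(13)*(-6448896 + 8397*sqrt(118))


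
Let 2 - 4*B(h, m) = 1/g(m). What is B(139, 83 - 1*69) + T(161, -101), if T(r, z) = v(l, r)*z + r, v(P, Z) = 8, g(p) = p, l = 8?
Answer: -36205/56 ≈ -646.52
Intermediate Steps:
B(h, m) = 1/2 - 1/(4*m)
T(r, z) = r + 8*z (T(r, z) = 8*z + r = r + 8*z)
B(139, 83 - 1*69) + T(161, -101) = (-1 + 2*(83 - 1*69))/(4*(83 - 1*69)) + (161 + 8*(-101)) = (-1 + 2*(83 - 69))/(4*(83 - 69)) + (161 - 808) = (1/4)*(-1 + 2*14)/14 - 647 = (1/4)*(1/14)*(-1 + 28) - 647 = (1/4)*(1/14)*27 - 647 = 27/56 - 647 = -36205/56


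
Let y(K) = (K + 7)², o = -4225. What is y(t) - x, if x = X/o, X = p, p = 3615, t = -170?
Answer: 22451528/845 ≈ 26570.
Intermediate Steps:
y(K) = (7 + K)²
X = 3615
x = -723/845 (x = 3615/(-4225) = 3615*(-1/4225) = -723/845 ≈ -0.85562)
y(t) - x = (7 - 170)² - 1*(-723/845) = (-163)² + 723/845 = 26569 + 723/845 = 22451528/845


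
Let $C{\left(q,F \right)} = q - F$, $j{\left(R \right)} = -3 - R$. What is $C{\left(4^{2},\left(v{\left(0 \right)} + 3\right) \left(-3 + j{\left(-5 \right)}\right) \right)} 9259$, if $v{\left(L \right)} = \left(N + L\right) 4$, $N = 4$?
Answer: $324065$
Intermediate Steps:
$v{\left(L \right)} = 16 + 4 L$ ($v{\left(L \right)} = \left(4 + L\right) 4 = 16 + 4 L$)
$C{\left(4^{2},\left(v{\left(0 \right)} + 3\right) \left(-3 + j{\left(-5 \right)}\right) \right)} 9259 = \left(4^{2} - \left(\left(16 + 4 \cdot 0\right) + 3\right) \left(-3 - -2\right)\right) 9259 = \left(16 - \left(\left(16 + 0\right) + 3\right) \left(-3 + \left(-3 + 5\right)\right)\right) 9259 = \left(16 - \left(16 + 3\right) \left(-3 + 2\right)\right) 9259 = \left(16 - 19 \left(-1\right)\right) 9259 = \left(16 - -19\right) 9259 = \left(16 + 19\right) 9259 = 35 \cdot 9259 = 324065$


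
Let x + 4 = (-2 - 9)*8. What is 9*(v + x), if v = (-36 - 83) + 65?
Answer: -1314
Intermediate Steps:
v = -54 (v = -119 + 65 = -54)
x = -92 (x = -4 + (-2 - 9)*8 = -4 - 11*8 = -4 - 88 = -92)
9*(v + x) = 9*(-54 - 92) = 9*(-146) = -1314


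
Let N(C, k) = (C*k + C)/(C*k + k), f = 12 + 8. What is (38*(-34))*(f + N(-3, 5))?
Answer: -140828/5 ≈ -28166.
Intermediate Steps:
f = 20
N(C, k) = (C + C*k)/(k + C*k)
(38*(-34))*(f + N(-3, 5)) = (38*(-34))*(20 - 3*(1 + 5)/(5*(1 - 3))) = -1292*(20 - 3*⅕*6/(-2)) = -1292*(20 - 3*⅕*(-½)*6) = -1292*(20 + 9/5) = -1292*109/5 = -140828/5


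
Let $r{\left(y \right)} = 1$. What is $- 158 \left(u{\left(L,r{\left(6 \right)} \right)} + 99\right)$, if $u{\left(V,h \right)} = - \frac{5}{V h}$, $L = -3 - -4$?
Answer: $-14852$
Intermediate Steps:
$L = 1$ ($L = -3 + 4 = 1$)
$u{\left(V,h \right)} = - \frac{5}{V h}$ ($u{\left(V,h \right)} = - 5 \frac{1}{V h} = - \frac{5}{V h}$)
$- 158 \left(u{\left(L,r{\left(6 \right)} \right)} + 99\right) = - 158 \left(- \frac{5}{1 \cdot 1} + 99\right) = - 158 \left(\left(-5\right) 1 \cdot 1 + 99\right) = - 158 \left(-5 + 99\right) = \left(-158\right) 94 = -14852$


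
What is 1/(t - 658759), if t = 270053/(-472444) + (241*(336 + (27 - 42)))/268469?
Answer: -18119509748/11936395258099671 ≈ -1.5180e-6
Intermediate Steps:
t = -5136016939/18119509748 (t = 270053*(-1/472444) + (241*(336 - 15))*(1/268469) = -38579/67492 + (241*321)*(1/268469) = -38579/67492 + 77361*(1/268469) = -38579/67492 + 77361/268469 = -5136016939/18119509748 ≈ -0.28345)
1/(t - 658759) = 1/(-5136016939/18119509748 - 658759) = 1/(-11936395258099671/18119509748) = -18119509748/11936395258099671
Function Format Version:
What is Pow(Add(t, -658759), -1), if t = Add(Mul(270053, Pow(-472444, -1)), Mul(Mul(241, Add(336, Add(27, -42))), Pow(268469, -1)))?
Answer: Rational(-18119509748, 11936395258099671) ≈ -1.5180e-6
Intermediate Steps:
t = Rational(-5136016939, 18119509748) (t = Add(Mul(270053, Rational(-1, 472444)), Mul(Mul(241, Add(336, -15)), Rational(1, 268469))) = Add(Rational(-38579, 67492), Mul(Mul(241, 321), Rational(1, 268469))) = Add(Rational(-38579, 67492), Mul(77361, Rational(1, 268469))) = Add(Rational(-38579, 67492), Rational(77361, 268469)) = Rational(-5136016939, 18119509748) ≈ -0.28345)
Pow(Add(t, -658759), -1) = Pow(Add(Rational(-5136016939, 18119509748), -658759), -1) = Pow(Rational(-11936395258099671, 18119509748), -1) = Rational(-18119509748, 11936395258099671)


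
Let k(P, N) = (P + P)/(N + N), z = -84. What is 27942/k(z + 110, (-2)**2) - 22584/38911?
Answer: 2174208732/505843 ≈ 4298.2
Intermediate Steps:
k(P, N) = P/N (k(P, N) = (2*P)/((2*N)) = (2*P)*(1/(2*N)) = P/N)
27942/k(z + 110, (-2)**2) - 22584/38911 = 27942/(((-84 + 110)/((-2)**2))) - 22584/38911 = 27942/((26/4)) - 22584*1/38911 = 27942/((26*(1/4))) - 22584/38911 = 27942/(13/2) - 22584/38911 = 27942*(2/13) - 22584/38911 = 55884/13 - 22584/38911 = 2174208732/505843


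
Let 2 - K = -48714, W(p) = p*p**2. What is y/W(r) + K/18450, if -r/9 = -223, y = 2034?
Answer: 2431077288524/920711300175 ≈ 2.6404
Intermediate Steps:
r = 2007 (r = -9*(-223) = 2007)
W(p) = p**3
K = 48716 (K = 2 - 1*(-48714) = 2 + 48714 = 48716)
y/W(r) + K/18450 = 2034/(2007**3) + 48716/18450 = 2034/8084294343 + 48716*(1/18450) = 2034*(1/8084294343) + 24358/9225 = 226/898254927 + 24358/9225 = 2431077288524/920711300175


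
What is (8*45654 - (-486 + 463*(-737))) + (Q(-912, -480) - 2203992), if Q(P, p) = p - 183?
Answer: -1497706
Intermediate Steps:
Q(P, p) = -183 + p
(8*45654 - (-486 + 463*(-737))) + (Q(-912, -480) - 2203992) = (8*45654 - (-486 + 463*(-737))) + ((-183 - 480) - 2203992) = (365232 - (-486 - 341231)) + (-663 - 2203992) = (365232 - 1*(-341717)) - 2204655 = (365232 + 341717) - 2204655 = 706949 - 2204655 = -1497706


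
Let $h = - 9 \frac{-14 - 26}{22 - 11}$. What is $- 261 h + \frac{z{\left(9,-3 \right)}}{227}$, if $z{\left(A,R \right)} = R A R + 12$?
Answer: $- \frac{21327897}{2497} \approx -8541.4$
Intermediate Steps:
$z{\left(A,R \right)} = 12 + A R^{2}$ ($z{\left(A,R \right)} = A R R + 12 = A R^{2} + 12 = 12 + A R^{2}$)
$h = \frac{360}{11}$ ($h = - 9 \left(- \frac{40}{11}\right) = - 9 \left(\left(-40\right) \frac{1}{11}\right) = \left(-9\right) \left(- \frac{40}{11}\right) = \frac{360}{11} \approx 32.727$)
$- 261 h + \frac{z{\left(9,-3 \right)}}{227} = \left(-261\right) \frac{360}{11} + \frac{12 + 9 \left(-3\right)^{2}}{227} = - \frac{93960}{11} + \left(12 + 9 \cdot 9\right) \frac{1}{227} = - \frac{93960}{11} + \left(12 + 81\right) \frac{1}{227} = - \frac{93960}{11} + 93 \cdot \frac{1}{227} = - \frac{93960}{11} + \frac{93}{227} = - \frac{21327897}{2497}$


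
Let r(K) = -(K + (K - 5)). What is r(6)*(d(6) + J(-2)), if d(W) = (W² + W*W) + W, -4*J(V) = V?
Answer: -1099/2 ≈ -549.50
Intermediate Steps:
J(V) = -V/4
d(W) = W + 2*W² (d(W) = (W² + W²) + W = 2*W² + W = W + 2*W²)
r(K) = 5 - 2*K (r(K) = -(K + (-5 + K)) = -(-5 + 2*K) = 5 - 2*K)
r(6)*(d(6) + J(-2)) = (5 - 2*6)*(6*(1 + 2*6) - ¼*(-2)) = (5 - 12)*(6*(1 + 12) + ½) = -7*(6*13 + ½) = -7*(78 + ½) = -7*157/2 = -1099/2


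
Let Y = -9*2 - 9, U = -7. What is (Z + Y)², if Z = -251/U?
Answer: 3844/49 ≈ 78.449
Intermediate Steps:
Y = -27 (Y = -18 - 9 = -27)
Z = 251/7 (Z = -251/(-7) = -251*(-⅐) = 251/7 ≈ 35.857)
(Z + Y)² = (251/7 - 27)² = (62/7)² = 3844/49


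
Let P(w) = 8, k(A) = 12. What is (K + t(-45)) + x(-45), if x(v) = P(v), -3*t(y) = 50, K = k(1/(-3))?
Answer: 10/3 ≈ 3.3333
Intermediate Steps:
K = 12
t(y) = -50/3 (t(y) = -⅓*50 = -50/3)
x(v) = 8
(K + t(-45)) + x(-45) = (12 - 50/3) + 8 = -14/3 + 8 = 10/3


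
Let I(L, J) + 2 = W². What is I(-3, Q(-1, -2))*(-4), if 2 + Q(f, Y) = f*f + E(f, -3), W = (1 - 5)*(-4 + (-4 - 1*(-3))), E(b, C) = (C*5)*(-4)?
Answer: -1592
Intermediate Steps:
E(b, C) = -20*C (E(b, C) = (5*C)*(-4) = -20*C)
W = 20 (W = -4*(-4 + (-4 + 3)) = -4*(-4 - 1) = -4*(-5) = 20)
Q(f, Y) = 58 + f² (Q(f, Y) = -2 + (f*f - 20*(-3)) = -2 + (f² + 60) = -2 + (60 + f²) = 58 + f²)
I(L, J) = 398 (I(L, J) = -2 + 20² = -2 + 400 = 398)
I(-3, Q(-1, -2))*(-4) = 398*(-4) = -1592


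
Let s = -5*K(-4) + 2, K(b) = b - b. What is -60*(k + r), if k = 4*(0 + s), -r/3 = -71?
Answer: -13260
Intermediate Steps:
K(b) = 0
r = 213 (r = -3*(-71) = 213)
s = 2 (s = -5*0 + 2 = 0 + 2 = 2)
k = 8 (k = 4*(0 + 2) = 4*2 = 8)
-60*(k + r) = -60*(8 + 213) = -60*221 = -13260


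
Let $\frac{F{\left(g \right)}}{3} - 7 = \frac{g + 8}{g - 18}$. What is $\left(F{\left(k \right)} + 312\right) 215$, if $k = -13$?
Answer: $\frac{2222670}{31} \approx 71699.0$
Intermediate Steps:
$F{\left(g \right)} = 21 + \frac{3 \left(8 + g\right)}{-18 + g}$ ($F{\left(g \right)} = 21 + 3 \frac{g + 8}{g - 18} = 21 + 3 \frac{8 + g}{-18 + g} = 21 + \frac{3 \left(8 + g\right)}{-18 + g}$)
$\left(F{\left(k \right)} + 312\right) 215 = \left(\frac{6 \left(-59 + 4 \left(-13\right)\right)}{-18 - 13} + 312\right) 215 = \left(\frac{6 \left(-59 - 52\right)}{-31} + 312\right) 215 = \left(6 \left(- \frac{1}{31}\right) \left(-111\right) + 312\right) 215 = \left(\frac{666}{31} + 312\right) 215 = \frac{10338}{31} \cdot 215 = \frac{2222670}{31}$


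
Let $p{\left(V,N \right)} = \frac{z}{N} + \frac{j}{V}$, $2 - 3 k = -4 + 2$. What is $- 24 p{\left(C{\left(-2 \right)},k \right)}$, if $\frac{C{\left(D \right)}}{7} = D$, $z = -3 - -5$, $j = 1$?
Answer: $- \frac{240}{7} \approx -34.286$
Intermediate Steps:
$k = \frac{4}{3}$ ($k = \frac{2}{3} - \frac{-4 + 2}{3} = \frac{2}{3} - - \frac{2}{3} = \frac{2}{3} + \frac{2}{3} = \frac{4}{3} \approx 1.3333$)
$z = 2$ ($z = -3 + 5 = 2$)
$C{\left(D \right)} = 7 D$
$p{\left(V,N \right)} = \frac{1}{V} + \frac{2}{N}$ ($p{\left(V,N \right)} = \frac{2}{N} + 1 \frac{1}{V} = \frac{2}{N} + \frac{1}{V} = \frac{1}{V} + \frac{2}{N}$)
$- 24 p{\left(C{\left(-2 \right)},k \right)} = - 24 \left(\frac{1}{7 \left(-2\right)} + \frac{2}{\frac{4}{3}}\right) = - 24 \left(\frac{1}{-14} + 2 \cdot \frac{3}{4}\right) = - 24 \left(- \frac{1}{14} + \frac{3}{2}\right) = \left(-24\right) \frac{10}{7} = - \frac{240}{7}$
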